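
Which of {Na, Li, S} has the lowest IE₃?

S

After 2 electrons have been removed, what remains? Na²⁺ is already 1 electron into the core; Li²⁺ is already 1 electron into the core; S²⁺ still has 4 valence electrons.
Pulling an electron out of a noble-gas core costs far more than removing a remaining valence electron, so Na and Li sit at the high end of IE_3.
Approximate IE_3 values (kJ/mol): Na 6910, Li 11815, S 3357.
Putting it together, IE_3: S < Na < Li.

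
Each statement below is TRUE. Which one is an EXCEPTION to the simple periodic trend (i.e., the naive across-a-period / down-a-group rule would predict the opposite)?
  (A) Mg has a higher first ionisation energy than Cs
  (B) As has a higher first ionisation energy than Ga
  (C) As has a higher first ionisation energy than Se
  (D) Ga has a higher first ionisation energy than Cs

The general trend: first ionisation energy increases across a period and decreases down a group.
(A) Mg (period 3, group 2) vs Cs (period 6, group 1): the stated order agrees with the simple trend.
(B) As (period 4, group 15) vs Ga (period 4, group 13): the stated order agrees with the simple trend.
(C) As (period 4, group 15) vs Se (period 4, group 16): the stated order contradicts the simple trend.
(D) Ga (period 4, group 13) vs Cs (period 6, group 1): the stated order agrees with the simple trend.
The exception is (C): Se (4p⁴) ionizes more easily than half-filled As (4p³).

(C)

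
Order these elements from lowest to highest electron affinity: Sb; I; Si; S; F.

Sb < Si < S < I < F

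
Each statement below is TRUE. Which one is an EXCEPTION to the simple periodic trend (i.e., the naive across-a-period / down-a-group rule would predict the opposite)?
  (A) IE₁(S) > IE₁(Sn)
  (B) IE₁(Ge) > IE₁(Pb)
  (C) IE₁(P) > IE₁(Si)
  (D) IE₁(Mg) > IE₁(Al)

(D)

The general trend: IE₁ increases across a period and decreases down a group.
(A) S (period 3, group 16) vs Sn (period 5, group 14): the stated order agrees with the simple trend.
(B) Ge (period 4, group 14) vs Pb (period 6, group 14): the stated order agrees with the simple trend.
(C) P (period 3, group 15) vs Si (period 3, group 14): the stated order agrees with the simple trend.
(D) Mg (period 3, group 2) vs Al (period 3, group 13): the stated order contradicts the simple trend.
The exception is (D): Al's single 3p electron is easier to remove than one from Mg's filled 3s².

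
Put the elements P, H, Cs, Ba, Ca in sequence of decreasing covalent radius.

H is in period 1, group 1; P is in period 3, group 15; Ca is in period 4, group 2; Cs is in period 6, group 1; Ba is in period 6, group 2.
Moving right in a period, electrons are added to the same shell under a stronger nuclear pull, so atoms get smaller; moving down, a new shell is opened and atoms get larger.
These span different periods and groups, so the two trends combine.
P > H: period and group pull opposite ways; the down-group shift dominates (111 vs 32 pm).
Ca > P: both effects reinforce here, so Ca is clearly the larger of the two.
Ba > Ca: Ba sits below Ca in group 2, so the down-group effect alone puts Ba larger.
Cs > Ba: both are in period 6; the period trend gives Cs the larger value.
Tabulated atomic radius (pm): H 32, P 111, Ca 171, Cs 232, Ba 196.
So from largest to smallest: Cs > Ba > Ca > P > H.

Cs > Ba > Ca > P > H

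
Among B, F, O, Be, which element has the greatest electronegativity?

Smaller atoms with higher effective nuclear charge are more electronegative.
All lie in period 2, so electronegativity increases left to right.
The greatest electronegativity among these belongs to F.

F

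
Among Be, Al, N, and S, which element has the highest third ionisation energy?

Be

Consider each +2 ion: Be²⁺ is the bare [He] core; Al²⁺ still has 1 valence electron; N²⁺ still has 3 valence electrons; S²⁺ still has 4 valence electrons.
Core electrons are held far more tightly than valence electrons, so Be tops the IE_3 order.
Valence configurations: Al²⁺ [Ne]3s¹, N²⁺ [He]2s²2p¹, S²⁺ [Ne]3s²3p².
Approximate IE_3 values (kJ/mol): Be 14849, Al 2745, N 4578, S 3357.
So the third ionization energies run Al < S < N < Be.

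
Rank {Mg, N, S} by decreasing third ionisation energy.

Mg > N > S

Consider each +2 ion: Mg²⁺ is the bare [Ne] core; N²⁺ still has 3 valence electrons; S²⁺ still has 4 valence electrons.
Core electrons are held far more tightly than valence electrons, so Mg tops the IE_3 order.
Valence configurations: N²⁺ [He]2s²2p¹, S²⁺ [Ne]3s²3p².
The numbers (kJ/mol): Mg 7733, N 4578, S 3357.
Putting it together, IE_3: S < N < Mg.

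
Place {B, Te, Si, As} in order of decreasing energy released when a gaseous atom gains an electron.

Electron affinity generally becomes more exothermic across a period toward the halogens and less exothermic down a group.
These sit on a diagonal, where the across-period and down-group effects partly cancel.
As > B: the two effects oppose for this pair; the across-period effect wins (78 vs 27 kJ/mol).
Si > As: the two effects oppose for this pair; the down-group effect wins (134 vs 78 kJ/mol).
Te > Si: the two effects oppose for this pair; the across-period effect wins (190 vs 134 kJ/mol).
For reference (kJ/mol): B 27, Si 134, As 78, Te 190.
So from highest to lowest: Te > Si > As > B.

Te > Si > As > B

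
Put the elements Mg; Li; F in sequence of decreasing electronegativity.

F > Mg > Li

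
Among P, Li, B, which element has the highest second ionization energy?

Li

IE_2 is the cost of taking one more electron from the +1 cation: P⁺ still has 4 valence electrons; Li⁺ is the bare [He] core; B⁺ still has 2 valence electrons.
Core electrons are held far more tightly than valence electrons, so Li tops the IE_2 order.
Valence configurations: P⁺ [Ne]3s²3p², B⁺ [He]2s².
Approximate IE_2 values (kJ/mol): P 1907, Li 7298, B 2427.
Hence IE_2: P < B < Li.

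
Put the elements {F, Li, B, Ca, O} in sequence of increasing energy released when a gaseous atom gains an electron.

Ca, B, Li, O, F

Li is in period 2, group 1; B is in period 2, group 13; O is in period 2, group 16; F is in period 2, group 17; Ca is in period 4, group 2.
EA tends to increase across a period and decrease down a group, though the pattern is less regular than for IE or radius.
Neither a single period nor a single group — weigh both effects.
B > Ca: relative to Ca, both the across-period and down-group shifts push B's electron affinity up.
Li > B: this pair runs against the simple trend — see the exception note.
O > Li: both are in period 2; the period trend gives O the larger value.
F > O: both are in period 2; the period trend gives F the larger value.
Note the exception: Li has a higher electron affinity than B, contrary to the simple trend — B's ns²np¹ configuration gives only a small electron affinity — the sparsely filled np subshell binds an added electron weakly.
Approximate values (kJ/mol): Li 60, B 27, O 141, F 328, Ca 2.
So from lowest to highest: Ca < B < Li < O < F.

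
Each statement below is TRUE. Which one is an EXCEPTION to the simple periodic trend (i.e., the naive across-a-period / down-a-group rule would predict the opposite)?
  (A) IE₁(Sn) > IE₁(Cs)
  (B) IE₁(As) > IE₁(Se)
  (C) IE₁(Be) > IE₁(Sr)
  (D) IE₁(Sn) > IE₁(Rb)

The general trend: first ionisation energy increases across a period and decreases down a group.
(A) Sn (period 5, group 14) vs Cs (period 6, group 1): the stated order agrees with the simple trend.
(B) As (period 4, group 15) vs Se (period 4, group 16): the stated order contradicts the simple trend.
(C) Be (period 2, group 2) vs Sr (period 5, group 2): the stated order agrees with the simple trend.
(D) Sn (period 5, group 14) vs Rb (period 5, group 1): the stated order agrees with the simple trend.
The exception is (B): Se (4p⁴) ionizes more easily than half-filled As (4p³).

(B)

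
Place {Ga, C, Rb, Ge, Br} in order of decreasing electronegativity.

C is in period 2, group 14; Ga is in period 4, group 13; Ge is in period 4, group 14; Br is in period 4, group 17; Rb is in period 5, group 1.
Atoms toward the upper right of the periodic table pull bonding electrons most strongly.
These span different periods and groups, so the two trends combine.
Ga > Rb: relative to Rb, both the across-period and down-group shifts push Ga's electronegativity up.
Ge > Ga: Ge lies to the right of Ga in period 4, so the across-period effect alone puts Ge higher.
C > Ge: C sits above Ge in group 14, so the down-group effect alone puts C higher.
Br > C: the two effects oppose for this pair; the across-period effect wins (2.96 vs 2.55).
Tabulated electronegativity (Pauling): C 2.55, Ga 1.81, Ge 2.01, Br 2.96, Rb 0.82.
So from highest to lowest: Br > C > Ge > Ga > Rb.

Br > C > Ge > Ga > Rb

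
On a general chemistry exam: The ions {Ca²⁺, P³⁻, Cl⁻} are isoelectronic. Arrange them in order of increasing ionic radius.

Ca²⁺ < Cl⁻ < P³⁻

All of these have 18 electrons, so size is governed by nuclear charge alone: the more protons, the stronger the pull on the same electron cloud, and the smaller the ion.
Nuclear charges: Ca²⁺ (Z=20), Cl⁻ (Z=17), P³⁻ (Z=15).
Smallest to largest: Ca²⁺ < Cl⁻ < P³⁻.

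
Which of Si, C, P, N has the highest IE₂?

The second ionization energy removes an electron from the +1 ion. For each element: Si⁺ still has 3 valence electrons; C⁺ still has 3 valence electrons; P⁺ still has 4 valence electrons; N⁺ still has 4 valence electrons.
All are still removing valence electrons, so compare the +1 ions as you would atoms: IE_2 generally rises across a period (higher Z_eff) and falls down a group (larger shell), subject to the usual subshell exceptions.
Valence configurations: Si⁺ [Ne]3s²3p¹, C⁺ [He]2s²2p¹, P⁺ [Ne]3s²3p², N⁺ [He]2s²2p².
The numbers (kJ/mol): Si 1577, C 2353, P 1907, N 2856.
Putting it together, IE_2: Si < P < C < N.

N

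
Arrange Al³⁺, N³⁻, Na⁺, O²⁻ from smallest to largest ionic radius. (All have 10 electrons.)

Al³⁺, Na⁺, O²⁻, N³⁻

All of these have 10 electrons, so size is governed by nuclear charge alone: the more protons, the stronger the pull on the same electron cloud, and the smaller the ion.
Nuclear charges: Al³⁺ (Z=13), Na⁺ (Z=11), O²⁻ (Z=8), N³⁻ (Z=7).
Smallest to largest: Al³⁺ < Na⁺ < O²⁻ < N³⁻.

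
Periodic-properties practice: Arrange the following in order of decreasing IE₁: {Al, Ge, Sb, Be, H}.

H > Be > Sb > Ge > Al

IE₁ increases left→right with effective nuclear charge and decreases top→bottom as the valence shell moves farther out.
These sit on a diagonal, where the across-period and down-group effects partly cancel.
Ge > Al: the two effects oppose for this pair; the across-period effect wins (762 vs 578 kJ/mol).
Sb > Ge: period and group pull opposite ways; the across-period shift dominates (831 vs 762 kJ/mol).
Be > Sb: period and group pull opposite ways; the down-group shift dominates (900 vs 831 kJ/mol).
H > Be: the two effects oppose for this pair; the down-group effect wins (1312 vs 900 kJ/mol).
Approximate values (kJ/mol): H 1312, Be 900, Al 578, Ge 762, Sb 831.
So from highest to lowest: H > Be > Sb > Ge > Al.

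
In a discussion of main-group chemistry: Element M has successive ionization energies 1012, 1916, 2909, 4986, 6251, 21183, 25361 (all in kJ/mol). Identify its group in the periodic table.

Look for the largest jump between consecutive ionization energies: IE6/IE5 ≈ 3.4, far larger than any earlier ratio.
That jump marks the point where a core electron is being removed. So the atom has 5 valence electrons.
A main-group element with 5 valence electrons is in group 15.

Group 15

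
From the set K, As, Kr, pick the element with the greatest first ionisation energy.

Kr

K is in period 4, group 1; As is in period 4, group 15; Kr is in period 4, group 18.
IE₁ increases left→right with effective nuclear charge and decreases top→bottom as the valence shell moves farther out.
All lie in period 4, so first ionization energy increases left to right.
The greatest first ionisation energy among these belongs to Kr.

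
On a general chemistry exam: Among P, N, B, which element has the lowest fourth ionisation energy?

P

IE_4 is the cost of taking one more electron from the +3 cation: P³⁺ still has 2 valence electrons; N³⁺ still has 2 valence electrons; B³⁺ is the bare [He] core.
Breaking into a closed-shell core is much more expensive than removing a leftover valence electron — B has the largest IE_4 here.
Valence configurations: P³⁺ [Ne]3s², N³⁺ [He]2s².
Approximate IE_4 values (kJ/mol): P 4964, N 7475, B 25026.
Putting it together, IE_4: P < N < B.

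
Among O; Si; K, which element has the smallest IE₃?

Si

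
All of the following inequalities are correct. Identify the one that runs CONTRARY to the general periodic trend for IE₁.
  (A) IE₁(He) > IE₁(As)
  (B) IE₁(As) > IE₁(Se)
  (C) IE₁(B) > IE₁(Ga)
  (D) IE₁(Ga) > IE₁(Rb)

(B)

The general trend: IE₁ increases across a period and decreases down a group.
(A) He (period 1, group 18) vs As (period 4, group 15): the stated order agrees with the simple trend.
(B) As (period 4, group 15) vs Se (period 4, group 16): the stated order contradicts the simple trend.
(C) B (period 2, group 13) vs Ga (period 4, group 13): the stated order agrees with the simple trend.
(D) Ga (period 4, group 13) vs Rb (period 5, group 1): the stated order agrees with the simple trend.
The exception is (B): Se (4p⁴) ionizes more easily than half-filled As (4p³).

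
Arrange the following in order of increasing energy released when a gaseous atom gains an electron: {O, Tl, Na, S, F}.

O is in period 2, group 16; F is in period 2, group 17; Na is in period 3, group 1; S is in period 3, group 16; Tl is in period 6, group 13.
EA tends to increase across a period and decrease down a group, though the pattern is less regular than for IE or radius.
These span different periods and groups, so the two trends combine.
Na > Tl: the two effects oppose for this pair; the down-group effect wins (53 vs 19 kJ/mol).
O > Na: both effects reinforce here, so O is clearly the higher of the two.
S > O: this pair runs against the simple trend — see the exception note.
F > S: relative to S, both the across-period and down-group shifts push F's electron affinity up.
Note the exception: S has a higher electron affinity than O, contrary to the simple trend — the compact 2p subshell of O repels the added electron more than S's larger 3p does.
Tabulated electron affinity (kJ/mol): O 141, F 328, Na 53, S 200, Tl 19.
So from lowest to highest: Tl < Na < O < S < F.

Tl, Na, O, S, F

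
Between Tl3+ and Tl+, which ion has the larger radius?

Both ions have Z = 81 protons, but Tl3+ has lost more electrons, so its remaining electrons feel a larger effective nuclear charge per electron and are pulled in more tightly.
Higher positive charge → smaller ion, so Tl+ > Tl3+.

Tl+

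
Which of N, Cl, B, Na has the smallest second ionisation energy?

Consider each +1 ion: N⁺ still has 4 valence electrons; Cl⁺ still has 6 valence electrons; B⁺ still has 2 valence electrons; Na⁺ is the bare [Ne] core.
Pulling an electron out of a noble-gas core costs far more than removing a remaining valence electron, so Na sits at the high end of IE_2.
Valence configurations: N⁺ [He]2s²2p², Cl⁺ [Ne]3s²3p⁴, B⁺ [He]2s².
The numbers (kJ/mol): N 2856, Cl 2298, B 2427, Na 4562.
Hence IE_2: Cl < B < N < Na.

Cl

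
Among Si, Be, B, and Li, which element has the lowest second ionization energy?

Consider each +1 ion: Si⁺ still has 3 valence electrons; Be⁺ still has 1 valence electron; B⁺ still has 2 valence electrons; Li⁺ is the bare [He] core.
Pulling an electron out of a noble-gas core costs far more than removing a remaining valence electron, so Li sits at the high end of IE_2.
Valence configurations: Si⁺ [Ne]3s²3p¹, Be⁺ [He]2s¹, B⁺ [He]2s².
The numbers (kJ/mol): Si 1577, Be 1757, B 2427, Li 7298.
Putting it together, IE_2: Si < Be < B < Li.

Si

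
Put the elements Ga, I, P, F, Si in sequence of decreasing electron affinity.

F > I > Si > P > Ga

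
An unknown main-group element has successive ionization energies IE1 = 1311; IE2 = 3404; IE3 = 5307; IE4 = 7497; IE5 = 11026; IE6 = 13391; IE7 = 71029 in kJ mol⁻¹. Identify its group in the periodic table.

Look for the largest jump between consecutive ionization energies: IE7/IE6 ≈ 5.3, far larger than any earlier ratio.
That jump marks the point where a core electron is being removed. So the atom has 6 valence electrons.
A main-group element with 6 valence electrons is in group 16.

Group 16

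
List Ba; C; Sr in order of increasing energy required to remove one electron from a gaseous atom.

Ba, Sr, C

First ionization energy rises across a period (greater Z_eff holds electrons more tightly) and falls down a group (valence electrons are farther from the nucleus).
Neither a single period nor a single group — weigh both effects.
Sr > Ba: they share group 2; the group trend gives Sr the larger value.
C > Sr: both effects reinforce here, so C is clearly the higher of the two.
Approximate values (kJ/mol): C 1086, Sr 550, Ba 503.
So from lowest to highest: Ba < Sr < C.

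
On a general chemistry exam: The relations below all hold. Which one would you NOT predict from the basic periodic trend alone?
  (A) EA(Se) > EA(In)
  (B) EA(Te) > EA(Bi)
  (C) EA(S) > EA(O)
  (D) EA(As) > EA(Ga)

The general trend: electron affinity increases across a period and decreases down a group.
(A) Se (period 4, group 16) vs In (period 5, group 13): the stated order agrees with the simple trend.
(B) Te (period 5, group 16) vs Bi (period 6, group 15): the stated order agrees with the simple trend.
(C) S (period 3, group 16) vs O (period 2, group 16): the stated order contradicts the simple trend.
(D) As (period 4, group 15) vs Ga (period 4, group 13): the stated order agrees with the simple trend.
The exception is (C): the compact 2p subshell of O repels the added electron more than S's larger 3p does.

(C)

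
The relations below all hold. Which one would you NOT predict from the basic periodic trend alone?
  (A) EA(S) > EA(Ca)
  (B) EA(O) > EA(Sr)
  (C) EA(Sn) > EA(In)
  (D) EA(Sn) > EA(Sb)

(D)

The general trend: electron affinity increases across a period and decreases down a group.
(A) S (period 3, group 16) vs Ca (period 4, group 2): the stated order agrees with the simple trend.
(B) O (period 2, group 16) vs Sr (period 5, group 2): the stated order agrees with the simple trend.
(C) Sn (period 5, group 14) vs In (period 5, group 13): the stated order agrees with the simple trend.
(D) Sn (period 5, group 14) vs Sb (period 5, group 15): the stated order contradicts the simple trend.
The exception is (D): adding an electron to Sb's half-filled 5p³ is unfavourable, so Sn has the more exothermic EA.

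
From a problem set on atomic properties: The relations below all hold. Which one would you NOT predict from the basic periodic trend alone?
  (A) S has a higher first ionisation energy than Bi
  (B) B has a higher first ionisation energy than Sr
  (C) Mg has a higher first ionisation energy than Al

The general trend: first ionisation energy increases across a period and decreases down a group.
(A) S (period 3, group 16) vs Bi (period 6, group 15): the stated order agrees with the simple trend.
(B) B (period 2, group 13) vs Sr (period 5, group 2): the stated order agrees with the simple trend.
(C) Mg (period 3, group 2) vs Al (period 3, group 13): the stated order contradicts the simple trend.
The exception is (C): Al's single 3p electron is easier to remove than one from Mg's filled 3s².

(C)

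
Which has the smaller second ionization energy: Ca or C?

Ca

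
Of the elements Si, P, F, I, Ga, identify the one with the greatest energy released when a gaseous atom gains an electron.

F

F is in period 2, group 17; Si is in period 3, group 14; P is in period 3, group 15; Ga is in period 4, group 13; I is in period 5, group 17.
Atoms with high Z_eff and room in the valence shell (especially the halogens) have the most exothermic electron affinities.
These span different periods and groups, so the two trends combine.
P > Ga: both effects reinforce here, so P is clearly the higher of the two.
Si > P: this pair runs against the simple trend — see the exception note.
I > Si: period and group pull opposite ways; the across-period shift dominates (295 vs 134 kJ/mol).
F > I: they share group 17; the group trend gives F the larger value.
Note the exception: Si has a higher electron affinity than P, contrary to the simple trend — adding an electron to P's half-filled 3p³ is unfavourable, so Si (3p²) has the more exothermic EA.
Approximate values (kJ/mol): F 328, Si 134, P 72, Ga 29, I 295.
The greatest energy released when a gaseous atom gains an electron among these belongs to F.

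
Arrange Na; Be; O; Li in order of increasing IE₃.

O < Na < Li < Be

After 2 electrons have been removed, what remains? Na²⁺ is already 1 electron into the core; Be²⁺ is the bare [He] core; O²⁺ still has 4 valence electrons; Li²⁺ is already 1 electron into the core.
Breaking into a closed-shell core is much more expensive than removing a leftover valence electron — Na, Li and Be have the largest IE_3 here.
Tabulated IE_3 (kJ/mol): Na 6910, Be 14849, O 5300, Li 11815.
So the third ionization energies run O < Na < Li < Be.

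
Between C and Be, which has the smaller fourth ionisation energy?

After 3 electrons have been removed, what remains? C³⁺ still has 1 valence electron; Be³⁺ is already 1 electron into the core.
Pulling an electron out of a noble-gas core costs far more than removing a remaining valence electron, so Be sits at the high end of IE_4.
The numbers (kJ/mol): C 6223, Be 21007.
Overall IE_4 order: C < Be.

C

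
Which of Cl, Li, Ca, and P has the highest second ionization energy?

Li

The second ionization energy removes an electron from the +1 ion. For each element: Cl⁺ still has 6 valence electrons; Li⁺ is the bare [He] core; Ca⁺ still has 1 valence electron; P⁺ still has 4 valence electrons.
Core electrons are held far more tightly than valence electrons, so Li tops the IE_2 order.
Valence configurations: Cl⁺ [Ne]3s²3p⁴, Ca⁺ [Ar]4s¹, P⁺ [Ne]3s²3p².
Tabulated IE_2 (kJ/mol): Cl 2298, Li 7298, Ca 1145, P 1907.
So the second ionization energies run Ca < P < Cl < Li.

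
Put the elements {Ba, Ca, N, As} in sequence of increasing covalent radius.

Radius decreases left→right (rising Z_eff, same n) and increases top→bottom (higher n).
These span different periods and groups, so the two trends combine.
As > N: they share group 15; the group trend gives As the larger value.
Ca > As: Ca lies to the left of As in period 4, so the across-period effect alone puts Ca larger.
Ba > Ca: they share group 2; the group trend gives Ba the larger value.
Approximate values (pm): N 71, Ca 171, As 121, Ba 196.
So from smallest to largest: N < As < Ca < Ba.

N, As, Ca, Ba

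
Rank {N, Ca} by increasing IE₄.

Ca < N

After 3 electrons have been removed, what remains? N³⁺ still has 2 valence electrons; Ca³⁺ is already 1 electron into the core.
Usually core removal costs more than valence removal, but here the competition is close: a tightly held n=2 valence electron can cost more to remove than an n=3 core electron, so the actual values have to decide it.
The numbers (kJ/mol): N 7475, Ca 6491.
Putting it together, IE_4: Ca < N.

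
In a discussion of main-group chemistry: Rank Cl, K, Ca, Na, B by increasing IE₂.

IE_2 is the cost of taking one more electron from the +1 cation: Cl⁺ still has 6 valence electrons; K⁺ is the bare [Ar] core; Ca⁺ still has 1 valence electron; Na⁺ is the bare [Ne] core; B⁺ still has 2 valence electrons.
Breaking into a closed-shell core is much more expensive than removing a leftover valence electron — K and Na have the largest IE_2 here.
Valence configurations: Cl⁺ [Ne]3s²3p⁴, Ca⁺ [Ar]4s¹, B⁺ [He]2s².
The numbers (kJ/mol): Cl 2298, K 3052, Ca 1145, Na 4562, B 2427.
Hence IE_2: Ca < Cl < B < K < Na.

Ca < Cl < B < K < Na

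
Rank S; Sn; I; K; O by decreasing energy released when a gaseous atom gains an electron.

I > S > O > Sn > K

O is in period 2, group 16; S is in period 3, group 16; K is in period 4, group 1; Sn is in period 5, group 14; I is in period 5, group 17.
EA tends to increase across a period and decrease down a group, though the pattern is less regular than for IE or radius.
These span different periods and groups, so the two trends combine.
Sn > K: the two effects oppose for this pair; the across-period effect wins (107 vs 48 kJ/mol).
O > Sn: both effects reinforce here, so O is clearly the higher of the two.
S > O: this pair runs against the simple trend — see the exception note.
I > S: period and group pull opposite ways; the across-period shift dominates (295 vs 200 kJ/mol).
Note the exception: S has a higher electron affinity than O, contrary to the simple trend — the compact 2p subshell of O repels the added electron more than S's larger 3p does.
Approximate values (kJ/mol): O 141, S 200, K 48, Sn 107, I 295.
So from highest to lowest: I > S > O > Sn > K.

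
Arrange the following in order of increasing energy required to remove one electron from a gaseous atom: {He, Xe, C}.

C < Xe < He

He is in period 1, group 18; C is in period 2, group 14; Xe is in period 5, group 18.
IE₁ increases left→right with effective nuclear charge and decreases top→bottom as the valence shell moves farther out.
These span different periods and groups, so the two trends combine.
Xe > C: period and group pull opposite ways; the across-period shift dominates (1170 vs 1086 kJ/mol).
He > Xe: they share group 18; the group trend gives He the larger value.
Tabulated first ionization energy (kJ/mol): He 2372, C 1086, Xe 1170.
So from lowest to highest: C < Xe < He.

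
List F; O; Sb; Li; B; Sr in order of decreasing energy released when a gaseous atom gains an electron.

F > O > Sb > Li > B > Sr

EA tends to increase across a period and decrease down a group, though the pattern is less regular than for IE or radius.
Here both period and group differ, so the two effects have to be weighed against each other.
B > Sr: relative to Sr, both the across-period and down-group shifts push B's electron affinity up.
Li > B: this pair runs against the simple trend — see the exception note.
Sb > Li: period and group pull opposite ways; the across-period shift dominates (103 vs 60 kJ/mol).
O > Sb: relative to Sb, both the across-period and down-group shifts push O's electron affinity up.
F > O: F lies to the right of O in period 2, so the across-period effect alone puts F higher.
Note the exception: Li has a higher electron affinity than B, contrary to the simple trend — B's ns²np¹ configuration gives only a small electron affinity — the sparsely filled np subshell binds an added electron weakly.
Approximate values (kJ/mol): Li 60, B 27, O 141, F 328, Sr 5, Sb 103.
So from highest to lowest: F > O > Sb > Li > B > Sr.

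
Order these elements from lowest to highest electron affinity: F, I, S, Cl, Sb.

Sb, S, I, F, Cl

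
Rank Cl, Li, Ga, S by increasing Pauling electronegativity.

Li is in period 2, group 1; S is in period 3, group 16; Cl is in period 3, group 17; Ga is in period 4, group 13.
Atoms toward the upper right of the periodic table pull bonding electrons most strongly.
Here both period and group differ, so the two effects have to be weighed against each other.
Ga > Li: period and group pull opposite ways; the across-period shift dominates (1.81 vs 0.98).
S > Ga: both effects reinforce here, so S is clearly the higher of the two.
Cl > S: both are in period 3; the period trend gives Cl the larger value.
For reference (Pauling): Li 0.98, S 2.58, Cl 3.16, Ga 1.81.
So from lowest to highest: Li < Ga < S < Cl.

Li < Ga < S < Cl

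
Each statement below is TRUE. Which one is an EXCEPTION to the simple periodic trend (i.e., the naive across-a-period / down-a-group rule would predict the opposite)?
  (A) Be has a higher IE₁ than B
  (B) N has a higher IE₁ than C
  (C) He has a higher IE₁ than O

(A)

The general trend: IE₁ increases across a period and decreases down a group.
(A) Be (period 2, group 2) vs B (period 2, group 13): the stated order contradicts the simple trend.
(B) N (period 2, group 15) vs C (period 2, group 14): the stated order agrees with the simple trend.
(C) He (period 1, group 18) vs O (period 2, group 16): the stated order agrees with the simple trend.
The exception is (A): removing B's lone 2p electron is easier than breaking Be's filled 2s².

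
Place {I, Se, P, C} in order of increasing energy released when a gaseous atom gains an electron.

EA tends to increase across a period and decrease down a group, though the pattern is less regular than for IE or radius.
A diagonal step moves right (one effect) and down (the opposite effect) at once.
C > P: the two effects oppose for this pair; the down-group effect wins (122 vs 72 kJ/mol).
Se > C: the two effects oppose for this pair; the across-period effect wins (195 vs 122 kJ/mol).
I > Se: period and group pull opposite ways; the across-period shift dominates (295 vs 195 kJ/mol).
For reference (kJ/mol): C 122, P 72, Se 195, I 295.
So from lowest to highest: P < C < Se < I.

P < C < Se < I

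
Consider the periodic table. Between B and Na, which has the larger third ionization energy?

Na

The third ionization energy removes an electron from the +2 ion. For each element: B²⁺ still has 1 valence electron; Na²⁺ is already 1 electron into the core.
Core electrons are held far more tightly than valence electrons, so Na tops the IE_3 order.
Approximate IE_3 values (kJ/mol): B 3660, Na 6910.
Putting it together, IE_3: B < Na.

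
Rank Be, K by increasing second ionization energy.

Be, K

The second ionization energy removes an electron from the +1 ion. For each element: Be⁺ still has 1 valence electron; K⁺ is the bare [Ar] core.
Breaking into a closed-shell core is much more expensive than removing a leftover valence electron — K has the largest IE_2 here.
Approximate IE_2 values (kJ/mol): Be 1757, K 3052.
Overall IE_2 order: Be < K.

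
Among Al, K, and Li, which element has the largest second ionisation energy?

Li

The second ionization energy removes an electron from the +1 ion. For each element: Al⁺ still has 2 valence electrons; K⁺ is the bare [Ar] core; Li⁺ is the bare [He] core.
Pulling an electron out of a noble-gas core costs far more than removing a remaining valence electron, so K and Li sit at the high end of IE_2.
Tabulated IE_2 (kJ/mol): Al 1817, K 3052, Li 7298.
Overall IE_2 order: Al < K < Li.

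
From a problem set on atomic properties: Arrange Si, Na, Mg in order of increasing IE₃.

Si, Na, Mg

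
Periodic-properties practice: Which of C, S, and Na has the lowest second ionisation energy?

S

IE_2 is the cost of taking one more electron from the +1 cation: C⁺ still has 3 valence electrons; S⁺ still has 5 valence electrons; Na⁺ is the bare [Ne] core.
Breaking into a closed-shell core is much more expensive than removing a leftover valence electron — Na has the largest IE_2 here.
Valence configurations: C⁺ [He]2s²2p¹, S⁺ [Ne]3s²3p³.
Tabulated IE_2 (kJ/mol): C 2353, S 2252, Na 4562.
Putting it together, IE_2: S < C < Na.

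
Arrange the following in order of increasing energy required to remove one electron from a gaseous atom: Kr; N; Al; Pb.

Al, Pb, Kr, N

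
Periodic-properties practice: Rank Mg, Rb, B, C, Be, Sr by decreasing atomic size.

Rb > Sr > Mg > Be > B > C

Radius decreases left→right (rising Z_eff, same n) and increases top→bottom (higher n).
Neither a single period nor a single group — weigh both effects.
B > C: B lies to the left of C in period 2, so the across-period effect alone puts B larger.
Be > B: Be lies to the left of B in period 2, so the across-period effect alone puts Be larger.
Mg > Be: Mg sits below Be in group 2, so the down-group effect alone puts Mg larger.
Sr > Mg: Sr sits below Mg in group 2, so the down-group effect alone puts Sr larger.
Rb > Sr: both are in period 5; the period trend gives Rb the larger value.
Approximate values (pm): Be 102, B 85, C 75, Mg 139, Rb 210, Sr 185.
So from largest to smallest: Rb > Sr > Mg > Be > B > C.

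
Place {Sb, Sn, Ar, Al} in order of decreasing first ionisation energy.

Ar > Sb > Sn > Al

Al is in period 3, group 13; Ar is in period 3, group 18; Sn is in period 5, group 14; Sb is in period 5, group 15.
IE₁ increases left→right with effective nuclear charge and decreases top→bottom as the valence shell moves farther out.
Here both period and group differ, so the two effects have to be weighed against each other.
Sn > Al: period and group pull opposite ways; the across-period shift dominates (709 vs 578 kJ/mol).
Sb > Sn: both are in period 5; the period trend gives Sb the larger value.
Ar > Sb: relative to Sb, both the across-period and down-group shifts push Ar's first ionization energy up.
Approximate values (kJ/mol): Al 578, Ar 1521, Sn 709, Sb 831.
So from highest to lowest: Ar > Sb > Sn > Al.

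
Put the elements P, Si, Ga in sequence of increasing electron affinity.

Ga, P, Si

Electron affinity generally becomes more exothermic across a period toward the halogens and less exothermic down a group.
Neither a single period nor a single group — weigh both effects.
P > Ga: relative to Ga, both the across-period and down-group shifts push P's electron affinity up.
Si > P: this pair runs against the simple trend — see the exception note.
Note the exception: Si has a higher electron affinity than P, contrary to the simple trend — adding an electron to P's half-filled 3p³ is unfavourable, so Si (3p²) has the more exothermic EA.
Approximate values (kJ/mol): Si 134, P 72, Ga 29.
So from lowest to highest: Ga < P < Si.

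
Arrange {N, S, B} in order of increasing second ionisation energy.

After 1 electron has been removed, what remains? N⁺ still has 4 valence electrons; S⁺ still has 5 valence electrons; B⁺ still has 2 valence electrons.
All are still removing valence electrons, so compare the +1 ions as you would atoms: IE_2 generally rises across a period (higher Z_eff) and falls down a group (larger shell), subject to the usual subshell exceptions.
Valence configurations: N⁺ [He]2s²2p², S⁺ [Ne]3s²3p³, B⁺ [He]2s².
Tabulated IE_2 (kJ/mol): N 2856, S 2252, B 2427.
Putting it together, IE_2: S < B < N.

S, B, N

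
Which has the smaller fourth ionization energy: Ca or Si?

Consider each +3 ion: Ca³⁺ is already 1 electron into the core; Si³⁺ still has 1 valence electron.
Pulling an electron out of a noble-gas core costs far more than removing a remaining valence electron, so Ca sits at the high end of IE_4.
Tabulated IE_4 (kJ/mol): Ca 6491, Si 4356.
So the fourth ionization energies run Si < Ca.

Si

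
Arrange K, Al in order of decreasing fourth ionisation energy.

The fourth ionization energy removes an electron from the +3 ion. For each element: K³⁺ is already 2 electrons into the core; Al³⁺ is the bare [Ne] core.
All of these are removing an electron from a noble-gas core or deeper; the smaller core (lower principal quantum number) is held far more tightly, and within a period the higher nuclear charge binds the same core more tightly.
Approximate IE_4 values (kJ/mol): K 5877, Al 11577.
So the fourth ionization energies run K < Al.

Al, K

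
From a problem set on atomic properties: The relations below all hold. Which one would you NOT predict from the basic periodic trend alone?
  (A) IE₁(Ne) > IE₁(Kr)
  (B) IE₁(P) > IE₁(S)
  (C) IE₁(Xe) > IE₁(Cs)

The general trend: first ionization energy increases across a period and decreases down a group.
(A) Ne (period 2, group 18) vs Kr (period 4, group 18): the stated order agrees with the simple trend.
(B) P (period 3, group 15) vs S (period 3, group 16): the stated order contradicts the simple trend.
(C) Xe (period 5, group 18) vs Cs (period 6, group 1): the stated order agrees with the simple trend.
The exception is (B): S (3p⁴) ionizes more easily than half-filled P (3p³) because the paired 3p electron in S is pushed out by e⁻–e⁻ repulsion.

(B)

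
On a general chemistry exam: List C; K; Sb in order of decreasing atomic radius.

K > Sb > C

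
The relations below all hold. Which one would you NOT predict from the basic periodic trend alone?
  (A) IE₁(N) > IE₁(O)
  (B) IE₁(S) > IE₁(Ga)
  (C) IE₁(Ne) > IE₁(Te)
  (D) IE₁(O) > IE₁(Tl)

The general trend: first ionisation energy increases across a period and decreases down a group.
(A) N (period 2, group 15) vs O (period 2, group 16): the stated order contradicts the simple trend.
(B) S (period 3, group 16) vs Ga (period 4, group 13): the stated order agrees with the simple trend.
(C) Ne (period 2, group 18) vs Te (period 5, group 16): the stated order agrees with the simple trend.
(D) O (period 2, group 16) vs Tl (period 6, group 13): the stated order agrees with the simple trend.
The exception is (A): pairing an electron in O's 2p⁴ costs repulsion energy, so O ionizes more easily than half-filled N (2p³).

(A)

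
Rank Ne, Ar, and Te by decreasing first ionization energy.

First ionization energy rises across a period (greater Z_eff holds electrons more tightly) and falls down a group (valence electrons are farther from the nucleus).
Here both period and group differ, so the two effects have to be weighed against each other.
Ar > Te: both effects reinforce here, so Ar is clearly the higher of the two.
Ne > Ar: they share group 18; the group trend gives Ne the larger value.
Approximate values (kJ/mol): Ne 2081, Ar 1521, Te 869.
So from highest to lowest: Ne > Ar > Te.

Ne, Ar, Te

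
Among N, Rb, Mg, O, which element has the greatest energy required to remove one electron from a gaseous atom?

First ionization energy rises across a period (greater Z_eff holds electrons more tightly) and falls down a group (valence electrons are farther from the nucleus).
These span different periods and groups, so the two trends combine.
Mg > Rb: both effects reinforce here, so Mg is clearly the higher of the two.
O > Mg: relative to Mg, both the across-period and down-group shifts push O's first ionization energy up.
N > O: this pair runs against the simple trend — see the exception note.
Note the exception: N has a higher first ionization energy than O, contrary to the simple trend — pairing an electron in O's 2p⁴ costs repulsion energy, so O ionizes more easily than half-filled N (2p³).
Approximate values (kJ/mol): N 1402, O 1314, Mg 738, Rb 403.
The greatest energy required to remove one electron from a gaseous atom among these belongs to N.

N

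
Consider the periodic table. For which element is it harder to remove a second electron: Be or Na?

After 1 electron has been removed, what remains? Be⁺ still has 1 valence electron; Na⁺ is the bare [Ne] core.
Breaking into a closed-shell core is much more expensive than removing a leftover valence electron — Na has the largest IE_2 here.
The numbers (kJ/mol): Be 1757, Na 4562.
Overall IE_2 order: Be < Na.

Na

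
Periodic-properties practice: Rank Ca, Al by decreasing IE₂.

Al > Ca

Consider each +1 ion: Ca⁺ still has 1 valence electron; Al⁺ still has 2 valence electrons.
All are still removing valence electrons, so compare the +1 ions as you would atoms: IE_2 generally rises across a period (higher Z_eff) and falls down a group (larger shell), subject to the usual subshell exceptions.
Valence configurations: Ca⁺ [Ar]4s¹, Al⁺ [Ne]3s².
Tabulated IE_2 (kJ/mol): Ca 1145, Al 1817.
Overall IE_2 order: Ca < Al.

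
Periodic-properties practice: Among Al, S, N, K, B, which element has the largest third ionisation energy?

N

IE_3 is the cost of taking one more electron from the +2 cation: Al²⁺ still has 1 valence electron; S²⁺ still has 4 valence electrons; N²⁺ still has 3 valence electrons; K²⁺ is already 1 electron into the core; B²⁺ still has 1 valence electron.
Usually core removal costs more than valence removal, but here the competition is close: a tightly held n=2 valence electron can cost more to remove than an n=3 core electron, so the actual values have to decide it.
Valence configurations: Al²⁺ [Ne]3s¹, S²⁺ [Ne]3s²3p², N²⁺ [He]2s²2p¹, B²⁺ [He]2s¹.
The numbers (kJ/mol): Al 2745, S 3357, N 4578, K 4420, B 3660.
Overall IE_3 order: Al < S < B < K < N.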